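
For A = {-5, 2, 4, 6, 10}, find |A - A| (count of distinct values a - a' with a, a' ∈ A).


A - A = {a - a' : a, a' ∈ A}; |A| = 5.
Bounds: 2|A|-1 ≤ |A - A| ≤ |A|² - |A| + 1, i.e. 9 ≤ |A - A| ≤ 21.
Note: 0 ∈ A - A always (from a - a). The set is symmetric: if d ∈ A - A then -d ∈ A - A.
Enumerate nonzero differences d = a - a' with a > a' (then include -d):
Positive differences: {2, 4, 6, 7, 8, 9, 11, 15}
Full difference set: {0} ∪ (positive diffs) ∪ (negative diffs).
|A - A| = 1 + 2·8 = 17 (matches direct enumeration: 17).

|A - A| = 17


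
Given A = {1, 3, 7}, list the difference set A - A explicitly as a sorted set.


A - A = {a - a' : a, a' ∈ A}.
Compute a - a' for each ordered pair (a, a'):
a = 1: 1-1=0, 1-3=-2, 1-7=-6
a = 3: 3-1=2, 3-3=0, 3-7=-4
a = 7: 7-1=6, 7-3=4, 7-7=0
Collecting distinct values (and noting 0 appears from a-a):
A - A = {-6, -4, -2, 0, 2, 4, 6}
|A - A| = 7

A - A = {-6, -4, -2, 0, 2, 4, 6}


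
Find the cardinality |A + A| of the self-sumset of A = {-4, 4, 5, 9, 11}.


A + A = {a + a' : a, a' ∈ A}; |A| = 5.
General bounds: 2|A| - 1 ≤ |A + A| ≤ |A|(|A|+1)/2, i.e. 9 ≤ |A + A| ≤ 15.
Lower bound 2|A|-1 is attained iff A is an arithmetic progression.
Enumerate sums a + a' for a ≤ a' (symmetric, so this suffices):
a = -4: -4+-4=-8, -4+4=0, -4+5=1, -4+9=5, -4+11=7
a = 4: 4+4=8, 4+5=9, 4+9=13, 4+11=15
a = 5: 5+5=10, 5+9=14, 5+11=16
a = 9: 9+9=18, 9+11=20
a = 11: 11+11=22
Distinct sums: {-8, 0, 1, 5, 7, 8, 9, 10, 13, 14, 15, 16, 18, 20, 22}
|A + A| = 15

|A + A| = 15


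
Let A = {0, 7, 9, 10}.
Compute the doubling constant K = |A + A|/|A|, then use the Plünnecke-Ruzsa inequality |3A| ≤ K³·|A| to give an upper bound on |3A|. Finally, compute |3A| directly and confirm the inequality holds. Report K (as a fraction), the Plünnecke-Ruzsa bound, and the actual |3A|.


|A| = 4.
Step 1: Compute A + A by enumerating all 16 pairs.
A + A = {0, 7, 9, 10, 14, 16, 17, 18, 19, 20}, so |A + A| = 10.
Step 2: Doubling constant K = |A + A|/|A| = 10/4 = 10/4 ≈ 2.5000.
Step 3: Plünnecke-Ruzsa gives |3A| ≤ K³·|A| = (2.5000)³ · 4 ≈ 62.5000.
Step 4: Compute 3A = A + A + A directly by enumerating all triples (a,b,c) ∈ A³; |3A| = 19.
Step 5: Check 19 ≤ 62.5000? Yes ✓.

K = 10/4, Plünnecke-Ruzsa bound K³|A| ≈ 62.5000, |3A| = 19, inequality holds.


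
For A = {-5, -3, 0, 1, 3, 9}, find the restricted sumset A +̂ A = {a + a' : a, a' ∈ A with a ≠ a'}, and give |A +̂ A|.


Restricted sumset: A +̂ A = {a + a' : a ∈ A, a' ∈ A, a ≠ a'}.
Equivalently, take A + A and drop any sum 2a that is achievable ONLY as a + a for a ∈ A (i.e. sums representable only with equal summands).
Enumerate pairs (a, a') with a < a' (symmetric, so each unordered pair gives one sum; this covers all a ≠ a'):
  -5 + -3 = -8
  -5 + 0 = -5
  -5 + 1 = -4
  -5 + 3 = -2
  -5 + 9 = 4
  -3 + 0 = -3
  -3 + 1 = -2
  -3 + 3 = 0
  -3 + 9 = 6
  0 + 1 = 1
  0 + 3 = 3
  0 + 9 = 9
  1 + 3 = 4
  1 + 9 = 10
  3 + 9 = 12
Collected distinct sums: {-8, -5, -4, -3, -2, 0, 1, 3, 4, 6, 9, 10, 12}
|A +̂ A| = 13
(Reference bound: |A +̂ A| ≥ 2|A| - 3 for |A| ≥ 2, with |A| = 6 giving ≥ 9.)

|A +̂ A| = 13


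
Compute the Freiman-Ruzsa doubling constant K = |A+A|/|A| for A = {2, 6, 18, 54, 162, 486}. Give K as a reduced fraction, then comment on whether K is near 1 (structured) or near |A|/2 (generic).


|A| = 6.
Compute A + A by enumerating all 36 pairs.
A + A = {4, 8, 12, 20, 24, 36, 56, 60, 72, 108, 164, 168, 180, 216, 324, 488, 492, 504, 540, 648, 972}, so |A + A| = 21.
K = |A + A| / |A| = 21/6 = 7/2 ≈ 3.5000.
Reference: AP of size 6 gives K = 11/6 ≈ 1.8333; a fully generic set of size 6 gives K ≈ 3.5000.

|A| = 6, |A + A| = 21, K = 21/6 = 7/2.


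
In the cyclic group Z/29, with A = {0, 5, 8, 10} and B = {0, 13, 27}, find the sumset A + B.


Work in Z/29Z: reduce every sum a + b modulo 29.
Enumerate all 12 pairs:
a = 0: 0+0=0, 0+13=13, 0+27=27
a = 5: 5+0=5, 5+13=18, 5+27=3
a = 8: 8+0=8, 8+13=21, 8+27=6
a = 10: 10+0=10, 10+13=23, 10+27=8
Distinct residues collected: {0, 3, 5, 6, 8, 10, 13, 18, 21, 23, 27}
|A + B| = 11 (out of 29 total residues).

A + B = {0, 3, 5, 6, 8, 10, 13, 18, 21, 23, 27}


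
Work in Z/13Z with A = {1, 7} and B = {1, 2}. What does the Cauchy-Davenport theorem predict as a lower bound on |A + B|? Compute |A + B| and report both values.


Cauchy-Davenport: |A + B| ≥ min(p, |A| + |B| - 1) for A, B nonempty in Z/pZ.
|A| = 2, |B| = 2, p = 13.
CD lower bound = min(13, 2 + 2 - 1) = min(13, 3) = 3.
Compute A + B mod 13 directly:
a = 1: 1+1=2, 1+2=3
a = 7: 7+1=8, 7+2=9
A + B = {2, 3, 8, 9}, so |A + B| = 4.
Verify: 4 ≥ 3? Yes ✓.

CD lower bound = 3, actual |A + B| = 4.


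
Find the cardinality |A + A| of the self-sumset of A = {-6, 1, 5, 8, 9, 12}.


A + A = {a + a' : a, a' ∈ A}; |A| = 6.
General bounds: 2|A| - 1 ≤ |A + A| ≤ |A|(|A|+1)/2, i.e. 11 ≤ |A + A| ≤ 21.
Lower bound 2|A|-1 is attained iff A is an arithmetic progression.
Enumerate sums a + a' for a ≤ a' (symmetric, so this suffices):
a = -6: -6+-6=-12, -6+1=-5, -6+5=-1, -6+8=2, -6+9=3, -6+12=6
a = 1: 1+1=2, 1+5=6, 1+8=9, 1+9=10, 1+12=13
a = 5: 5+5=10, 5+8=13, 5+9=14, 5+12=17
a = 8: 8+8=16, 8+9=17, 8+12=20
a = 9: 9+9=18, 9+12=21
a = 12: 12+12=24
Distinct sums: {-12, -5, -1, 2, 3, 6, 9, 10, 13, 14, 16, 17, 18, 20, 21, 24}
|A + A| = 16

|A + A| = 16


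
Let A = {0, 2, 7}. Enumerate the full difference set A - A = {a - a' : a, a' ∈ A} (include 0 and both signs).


A - A = {a - a' : a, a' ∈ A}.
Compute a - a' for each ordered pair (a, a'):
a = 0: 0-0=0, 0-2=-2, 0-7=-7
a = 2: 2-0=2, 2-2=0, 2-7=-5
a = 7: 7-0=7, 7-2=5, 7-7=0
Collecting distinct values (and noting 0 appears from a-a):
A - A = {-7, -5, -2, 0, 2, 5, 7}
|A - A| = 7

A - A = {-7, -5, -2, 0, 2, 5, 7}


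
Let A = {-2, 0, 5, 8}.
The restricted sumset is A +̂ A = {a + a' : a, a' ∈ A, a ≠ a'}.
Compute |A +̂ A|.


Restricted sumset: A +̂ A = {a + a' : a ∈ A, a' ∈ A, a ≠ a'}.
Equivalently, take A + A and drop any sum 2a that is achievable ONLY as a + a for a ∈ A (i.e. sums representable only with equal summands).
Enumerate pairs (a, a') with a < a' (symmetric, so each unordered pair gives one sum; this covers all a ≠ a'):
  -2 + 0 = -2
  -2 + 5 = 3
  -2 + 8 = 6
  0 + 5 = 5
  0 + 8 = 8
  5 + 8 = 13
Collected distinct sums: {-2, 3, 5, 6, 8, 13}
|A +̂ A| = 6
(Reference bound: |A +̂ A| ≥ 2|A| - 3 for |A| ≥ 2, with |A| = 4 giving ≥ 5.)

|A +̂ A| = 6


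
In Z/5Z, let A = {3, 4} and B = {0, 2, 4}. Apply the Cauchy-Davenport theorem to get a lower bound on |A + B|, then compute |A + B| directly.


Cauchy-Davenport: |A + B| ≥ min(p, |A| + |B| - 1) for A, B nonempty in Z/pZ.
|A| = 2, |B| = 3, p = 5.
CD lower bound = min(5, 2 + 3 - 1) = min(5, 4) = 4.
Compute A + B mod 5 directly:
a = 3: 3+0=3, 3+2=0, 3+4=2
a = 4: 4+0=4, 4+2=1, 4+4=3
A + B = {0, 1, 2, 3, 4}, so |A + B| = 5.
Verify: 5 ≥ 4? Yes ✓.

CD lower bound = 4, actual |A + B| = 5.


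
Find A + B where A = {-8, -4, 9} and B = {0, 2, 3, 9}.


A + B = {a + b : a ∈ A, b ∈ B}.
Enumerate all |A|·|B| = 3·4 = 12 pairs (a, b) and collect distinct sums.
a = -8: -8+0=-8, -8+2=-6, -8+3=-5, -8+9=1
a = -4: -4+0=-4, -4+2=-2, -4+3=-1, -4+9=5
a = 9: 9+0=9, 9+2=11, 9+3=12, 9+9=18
Collecting distinct sums: A + B = {-8, -6, -5, -4, -2, -1, 1, 5, 9, 11, 12, 18}
|A + B| = 12

A + B = {-8, -6, -5, -4, -2, -1, 1, 5, 9, 11, 12, 18}


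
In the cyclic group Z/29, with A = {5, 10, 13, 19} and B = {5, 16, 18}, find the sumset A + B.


Work in Z/29Z: reduce every sum a + b modulo 29.
Enumerate all 12 pairs:
a = 5: 5+5=10, 5+16=21, 5+18=23
a = 10: 10+5=15, 10+16=26, 10+18=28
a = 13: 13+5=18, 13+16=0, 13+18=2
a = 19: 19+5=24, 19+16=6, 19+18=8
Distinct residues collected: {0, 2, 6, 8, 10, 15, 18, 21, 23, 24, 26, 28}
|A + B| = 12 (out of 29 total residues).

A + B = {0, 2, 6, 8, 10, 15, 18, 21, 23, 24, 26, 28}


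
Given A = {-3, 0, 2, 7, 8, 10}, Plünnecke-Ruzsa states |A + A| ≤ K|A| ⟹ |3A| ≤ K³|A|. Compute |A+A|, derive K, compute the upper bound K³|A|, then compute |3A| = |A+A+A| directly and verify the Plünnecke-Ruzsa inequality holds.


|A| = 6.
Step 1: Compute A + A by enumerating all 36 pairs.
A + A = {-6, -3, -1, 0, 2, 4, 5, 7, 8, 9, 10, 12, 14, 15, 16, 17, 18, 20}, so |A + A| = 18.
Step 2: Doubling constant K = |A + A|/|A| = 18/6 = 18/6 ≈ 3.0000.
Step 3: Plünnecke-Ruzsa gives |3A| ≤ K³·|A| = (3.0000)³ · 6 ≈ 162.0000.
Step 4: Compute 3A = A + A + A directly by enumerating all triples (a,b,c) ∈ A³; |3A| = 34.
Step 5: Check 34 ≤ 162.0000? Yes ✓.

K = 18/6, Plünnecke-Ruzsa bound K³|A| ≈ 162.0000, |3A| = 34, inequality holds.


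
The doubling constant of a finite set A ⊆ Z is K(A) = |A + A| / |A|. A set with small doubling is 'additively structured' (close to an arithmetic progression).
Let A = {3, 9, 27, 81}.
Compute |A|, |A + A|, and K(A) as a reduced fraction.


|A| = 4.
Compute A + A by enumerating all 16 pairs.
A + A = {6, 12, 18, 30, 36, 54, 84, 90, 108, 162}, so |A + A| = 10.
K = |A + A| / |A| = 10/4 = 5/2 ≈ 2.5000.
Reference: AP of size 4 gives K = 7/4 ≈ 1.7500; a fully generic set of size 4 gives K ≈ 2.5000.

|A| = 4, |A + A| = 10, K = 10/4 = 5/2.


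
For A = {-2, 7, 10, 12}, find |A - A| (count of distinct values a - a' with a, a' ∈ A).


A - A = {a - a' : a, a' ∈ A}; |A| = 4.
Bounds: 2|A|-1 ≤ |A - A| ≤ |A|² - |A| + 1, i.e. 7 ≤ |A - A| ≤ 13.
Note: 0 ∈ A - A always (from a - a). The set is symmetric: if d ∈ A - A then -d ∈ A - A.
Enumerate nonzero differences d = a - a' with a > a' (then include -d):
Positive differences: {2, 3, 5, 9, 12, 14}
Full difference set: {0} ∪ (positive diffs) ∪ (negative diffs).
|A - A| = 1 + 2·6 = 13 (matches direct enumeration: 13).

|A - A| = 13


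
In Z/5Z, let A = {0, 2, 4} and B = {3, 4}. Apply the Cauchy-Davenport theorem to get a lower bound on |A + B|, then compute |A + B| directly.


Cauchy-Davenport: |A + B| ≥ min(p, |A| + |B| - 1) for A, B nonempty in Z/pZ.
|A| = 3, |B| = 2, p = 5.
CD lower bound = min(5, 3 + 2 - 1) = min(5, 4) = 4.
Compute A + B mod 5 directly:
a = 0: 0+3=3, 0+4=4
a = 2: 2+3=0, 2+4=1
a = 4: 4+3=2, 4+4=3
A + B = {0, 1, 2, 3, 4}, so |A + B| = 5.
Verify: 5 ≥ 4? Yes ✓.

CD lower bound = 4, actual |A + B| = 5.


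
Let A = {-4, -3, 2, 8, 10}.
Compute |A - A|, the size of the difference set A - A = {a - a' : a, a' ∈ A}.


A - A = {a - a' : a, a' ∈ A}; |A| = 5.
Bounds: 2|A|-1 ≤ |A - A| ≤ |A|² - |A| + 1, i.e. 9 ≤ |A - A| ≤ 21.
Note: 0 ∈ A - A always (from a - a). The set is symmetric: if d ∈ A - A then -d ∈ A - A.
Enumerate nonzero differences d = a - a' with a > a' (then include -d):
Positive differences: {1, 2, 5, 6, 8, 11, 12, 13, 14}
Full difference set: {0} ∪ (positive diffs) ∪ (negative diffs).
|A - A| = 1 + 2·9 = 19 (matches direct enumeration: 19).

|A - A| = 19


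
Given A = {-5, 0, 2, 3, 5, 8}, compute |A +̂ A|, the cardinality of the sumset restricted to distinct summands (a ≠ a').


Restricted sumset: A +̂ A = {a + a' : a ∈ A, a' ∈ A, a ≠ a'}.
Equivalently, take A + A and drop any sum 2a that is achievable ONLY as a + a for a ∈ A (i.e. sums representable only with equal summands).
Enumerate pairs (a, a') with a < a' (symmetric, so each unordered pair gives one sum; this covers all a ≠ a'):
  -5 + 0 = -5
  -5 + 2 = -3
  -5 + 3 = -2
  -5 + 5 = 0
  -5 + 8 = 3
  0 + 2 = 2
  0 + 3 = 3
  0 + 5 = 5
  0 + 8 = 8
  2 + 3 = 5
  2 + 5 = 7
  2 + 8 = 10
  3 + 5 = 8
  3 + 8 = 11
  5 + 8 = 13
Collected distinct sums: {-5, -3, -2, 0, 2, 3, 5, 7, 8, 10, 11, 13}
|A +̂ A| = 12
(Reference bound: |A +̂ A| ≥ 2|A| - 3 for |A| ≥ 2, with |A| = 6 giving ≥ 9.)

|A +̂ A| = 12


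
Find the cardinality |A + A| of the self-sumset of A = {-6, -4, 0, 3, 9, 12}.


A + A = {a + a' : a, a' ∈ A}; |A| = 6.
General bounds: 2|A| - 1 ≤ |A + A| ≤ |A|(|A|+1)/2, i.e. 11 ≤ |A + A| ≤ 21.
Lower bound 2|A|-1 is attained iff A is an arithmetic progression.
Enumerate sums a + a' for a ≤ a' (symmetric, so this suffices):
a = -6: -6+-6=-12, -6+-4=-10, -6+0=-6, -6+3=-3, -6+9=3, -6+12=6
a = -4: -4+-4=-8, -4+0=-4, -4+3=-1, -4+9=5, -4+12=8
a = 0: 0+0=0, 0+3=3, 0+9=9, 0+12=12
a = 3: 3+3=6, 3+9=12, 3+12=15
a = 9: 9+9=18, 9+12=21
a = 12: 12+12=24
Distinct sums: {-12, -10, -8, -6, -4, -3, -1, 0, 3, 5, 6, 8, 9, 12, 15, 18, 21, 24}
|A + A| = 18

|A + A| = 18


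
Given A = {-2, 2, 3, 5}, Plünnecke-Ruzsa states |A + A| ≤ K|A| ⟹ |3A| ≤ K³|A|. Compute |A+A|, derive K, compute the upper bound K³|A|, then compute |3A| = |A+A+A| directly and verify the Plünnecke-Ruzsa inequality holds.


|A| = 4.
Step 1: Compute A + A by enumerating all 16 pairs.
A + A = {-4, 0, 1, 3, 4, 5, 6, 7, 8, 10}, so |A + A| = 10.
Step 2: Doubling constant K = |A + A|/|A| = 10/4 = 10/4 ≈ 2.5000.
Step 3: Plünnecke-Ruzsa gives |3A| ≤ K³·|A| = (2.5000)³ · 4 ≈ 62.5000.
Step 4: Compute 3A = A + A + A directly by enumerating all triples (a,b,c) ∈ A³; |3A| = 17.
Step 5: Check 17 ≤ 62.5000? Yes ✓.

K = 10/4, Plünnecke-Ruzsa bound K³|A| ≈ 62.5000, |3A| = 17, inequality holds.


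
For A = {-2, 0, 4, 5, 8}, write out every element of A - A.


A - A = {a - a' : a, a' ∈ A}.
Compute a - a' for each ordered pair (a, a'):
a = -2: -2--2=0, -2-0=-2, -2-4=-6, -2-5=-7, -2-8=-10
a = 0: 0--2=2, 0-0=0, 0-4=-4, 0-5=-5, 0-8=-8
a = 4: 4--2=6, 4-0=4, 4-4=0, 4-5=-1, 4-8=-4
a = 5: 5--2=7, 5-0=5, 5-4=1, 5-5=0, 5-8=-3
a = 8: 8--2=10, 8-0=8, 8-4=4, 8-5=3, 8-8=0
Collecting distinct values (and noting 0 appears from a-a):
A - A = {-10, -8, -7, -6, -5, -4, -3, -2, -1, 0, 1, 2, 3, 4, 5, 6, 7, 8, 10}
|A - A| = 19

A - A = {-10, -8, -7, -6, -5, -4, -3, -2, -1, 0, 1, 2, 3, 4, 5, 6, 7, 8, 10}


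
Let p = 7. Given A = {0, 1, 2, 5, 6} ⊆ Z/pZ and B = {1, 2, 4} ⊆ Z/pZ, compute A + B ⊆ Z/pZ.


Work in Z/7Z: reduce every sum a + b modulo 7.
Enumerate all 15 pairs:
a = 0: 0+1=1, 0+2=2, 0+4=4
a = 1: 1+1=2, 1+2=3, 1+4=5
a = 2: 2+1=3, 2+2=4, 2+4=6
a = 5: 5+1=6, 5+2=0, 5+4=2
a = 6: 6+1=0, 6+2=1, 6+4=3
Distinct residues collected: {0, 1, 2, 3, 4, 5, 6}
|A + B| = 7 (out of 7 total residues).

A + B = {0, 1, 2, 3, 4, 5, 6}


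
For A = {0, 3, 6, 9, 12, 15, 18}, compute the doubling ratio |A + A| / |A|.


|A| = 7.
Compute A + A by enumerating all 49 pairs.
A + A = {0, 3, 6, 9, 12, 15, 18, 21, 24, 27, 30, 33, 36}, so |A + A| = 13.
K = |A + A| / |A| = 13/7 (already in lowest terms) ≈ 1.8571.
Reference: AP of size 7 gives K = 13/7 ≈ 1.8571; a fully generic set of size 7 gives K ≈ 4.0000.

|A| = 7, |A + A| = 13, K = 13/7.


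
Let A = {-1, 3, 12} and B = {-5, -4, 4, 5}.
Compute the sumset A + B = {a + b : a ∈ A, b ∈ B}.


A + B = {a + b : a ∈ A, b ∈ B}.
Enumerate all |A|·|B| = 3·4 = 12 pairs (a, b) and collect distinct sums.
a = -1: -1+-5=-6, -1+-4=-5, -1+4=3, -1+5=4
a = 3: 3+-5=-2, 3+-4=-1, 3+4=7, 3+5=8
a = 12: 12+-5=7, 12+-4=8, 12+4=16, 12+5=17
Collecting distinct sums: A + B = {-6, -5, -2, -1, 3, 4, 7, 8, 16, 17}
|A + B| = 10

A + B = {-6, -5, -2, -1, 3, 4, 7, 8, 16, 17}


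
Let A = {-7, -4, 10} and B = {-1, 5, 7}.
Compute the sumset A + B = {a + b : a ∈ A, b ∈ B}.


A + B = {a + b : a ∈ A, b ∈ B}.
Enumerate all |A|·|B| = 3·3 = 9 pairs (a, b) and collect distinct sums.
a = -7: -7+-1=-8, -7+5=-2, -7+7=0
a = -4: -4+-1=-5, -4+5=1, -4+7=3
a = 10: 10+-1=9, 10+5=15, 10+7=17
Collecting distinct sums: A + B = {-8, -5, -2, 0, 1, 3, 9, 15, 17}
|A + B| = 9

A + B = {-8, -5, -2, 0, 1, 3, 9, 15, 17}


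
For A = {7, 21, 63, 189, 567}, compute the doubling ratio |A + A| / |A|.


|A| = 5.
Compute A + A by enumerating all 25 pairs.
A + A = {14, 28, 42, 70, 84, 126, 196, 210, 252, 378, 574, 588, 630, 756, 1134}, so |A + A| = 15.
K = |A + A| / |A| = 15/5 = 3/1 ≈ 3.0000.
Reference: AP of size 5 gives K = 9/5 ≈ 1.8000; a fully generic set of size 5 gives K ≈ 3.0000.

|A| = 5, |A + A| = 15, K = 15/5 = 3/1.


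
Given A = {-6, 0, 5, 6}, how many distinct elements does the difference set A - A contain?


A - A = {a - a' : a, a' ∈ A}; |A| = 4.
Bounds: 2|A|-1 ≤ |A - A| ≤ |A|² - |A| + 1, i.e. 7 ≤ |A - A| ≤ 13.
Note: 0 ∈ A - A always (from a - a). The set is symmetric: if d ∈ A - A then -d ∈ A - A.
Enumerate nonzero differences d = a - a' with a > a' (then include -d):
Positive differences: {1, 5, 6, 11, 12}
Full difference set: {0} ∪ (positive diffs) ∪ (negative diffs).
|A - A| = 1 + 2·5 = 11 (matches direct enumeration: 11).

|A - A| = 11


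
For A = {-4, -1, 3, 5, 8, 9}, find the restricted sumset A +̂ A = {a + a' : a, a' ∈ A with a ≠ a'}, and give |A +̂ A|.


Restricted sumset: A +̂ A = {a + a' : a ∈ A, a' ∈ A, a ≠ a'}.
Equivalently, take A + A and drop any sum 2a that is achievable ONLY as a + a for a ∈ A (i.e. sums representable only with equal summands).
Enumerate pairs (a, a') with a < a' (symmetric, so each unordered pair gives one sum; this covers all a ≠ a'):
  -4 + -1 = -5
  -4 + 3 = -1
  -4 + 5 = 1
  -4 + 8 = 4
  -4 + 9 = 5
  -1 + 3 = 2
  -1 + 5 = 4
  -1 + 8 = 7
  -1 + 9 = 8
  3 + 5 = 8
  3 + 8 = 11
  3 + 9 = 12
  5 + 8 = 13
  5 + 9 = 14
  8 + 9 = 17
Collected distinct sums: {-5, -1, 1, 2, 4, 5, 7, 8, 11, 12, 13, 14, 17}
|A +̂ A| = 13
(Reference bound: |A +̂ A| ≥ 2|A| - 3 for |A| ≥ 2, with |A| = 6 giving ≥ 9.)

|A +̂ A| = 13


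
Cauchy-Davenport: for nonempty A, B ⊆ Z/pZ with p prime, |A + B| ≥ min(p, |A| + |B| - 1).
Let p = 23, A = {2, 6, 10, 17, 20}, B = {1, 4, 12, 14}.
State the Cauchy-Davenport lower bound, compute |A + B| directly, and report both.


Cauchy-Davenport: |A + B| ≥ min(p, |A| + |B| - 1) for A, B nonempty in Z/pZ.
|A| = 5, |B| = 4, p = 23.
CD lower bound = min(23, 5 + 4 - 1) = min(23, 8) = 8.
Compute A + B mod 23 directly:
a = 2: 2+1=3, 2+4=6, 2+12=14, 2+14=16
a = 6: 6+1=7, 6+4=10, 6+12=18, 6+14=20
a = 10: 10+1=11, 10+4=14, 10+12=22, 10+14=1
a = 17: 17+1=18, 17+4=21, 17+12=6, 17+14=8
a = 20: 20+1=21, 20+4=1, 20+12=9, 20+14=11
A + B = {1, 3, 6, 7, 8, 9, 10, 11, 14, 16, 18, 20, 21, 22}, so |A + B| = 14.
Verify: 14 ≥ 8? Yes ✓.

CD lower bound = 8, actual |A + B| = 14.


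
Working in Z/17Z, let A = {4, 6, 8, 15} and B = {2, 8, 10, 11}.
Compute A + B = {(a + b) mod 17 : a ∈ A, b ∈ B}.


Work in Z/17Z: reduce every sum a + b modulo 17.
Enumerate all 16 pairs:
a = 4: 4+2=6, 4+8=12, 4+10=14, 4+11=15
a = 6: 6+2=8, 6+8=14, 6+10=16, 6+11=0
a = 8: 8+2=10, 8+8=16, 8+10=1, 8+11=2
a = 15: 15+2=0, 15+8=6, 15+10=8, 15+11=9
Distinct residues collected: {0, 1, 2, 6, 8, 9, 10, 12, 14, 15, 16}
|A + B| = 11 (out of 17 total residues).

A + B = {0, 1, 2, 6, 8, 9, 10, 12, 14, 15, 16}


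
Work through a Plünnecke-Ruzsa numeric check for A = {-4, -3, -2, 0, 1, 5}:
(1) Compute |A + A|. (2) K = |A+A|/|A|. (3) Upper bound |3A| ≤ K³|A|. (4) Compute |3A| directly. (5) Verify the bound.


|A| = 6.
Step 1: Compute A + A by enumerating all 36 pairs.
A + A = {-8, -7, -6, -5, -4, -3, -2, -1, 0, 1, 2, 3, 5, 6, 10}, so |A + A| = 15.
Step 2: Doubling constant K = |A + A|/|A| = 15/6 = 15/6 ≈ 2.5000.
Step 3: Plünnecke-Ruzsa gives |3A| ≤ K³·|A| = (2.5000)³ · 6 ≈ 93.7500.
Step 4: Compute 3A = A + A + A directly by enumerating all triples (a,b,c) ∈ A³; |3A| = 24.
Step 5: Check 24 ≤ 93.7500? Yes ✓.

K = 15/6, Plünnecke-Ruzsa bound K³|A| ≈ 93.7500, |3A| = 24, inequality holds.


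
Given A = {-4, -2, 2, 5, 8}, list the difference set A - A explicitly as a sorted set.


A - A = {a - a' : a, a' ∈ A}.
Compute a - a' for each ordered pair (a, a'):
a = -4: -4--4=0, -4--2=-2, -4-2=-6, -4-5=-9, -4-8=-12
a = -2: -2--4=2, -2--2=0, -2-2=-4, -2-5=-7, -2-8=-10
a = 2: 2--4=6, 2--2=4, 2-2=0, 2-5=-3, 2-8=-6
a = 5: 5--4=9, 5--2=7, 5-2=3, 5-5=0, 5-8=-3
a = 8: 8--4=12, 8--2=10, 8-2=6, 8-5=3, 8-8=0
Collecting distinct values (and noting 0 appears from a-a):
A - A = {-12, -10, -9, -7, -6, -4, -3, -2, 0, 2, 3, 4, 6, 7, 9, 10, 12}
|A - A| = 17

A - A = {-12, -10, -9, -7, -6, -4, -3, -2, 0, 2, 3, 4, 6, 7, 9, 10, 12}


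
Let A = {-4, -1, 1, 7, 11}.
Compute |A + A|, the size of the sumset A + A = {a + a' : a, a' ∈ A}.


A + A = {a + a' : a, a' ∈ A}; |A| = 5.
General bounds: 2|A| - 1 ≤ |A + A| ≤ |A|(|A|+1)/2, i.e. 9 ≤ |A + A| ≤ 15.
Lower bound 2|A|-1 is attained iff A is an arithmetic progression.
Enumerate sums a + a' for a ≤ a' (symmetric, so this suffices):
a = -4: -4+-4=-8, -4+-1=-5, -4+1=-3, -4+7=3, -4+11=7
a = -1: -1+-1=-2, -1+1=0, -1+7=6, -1+11=10
a = 1: 1+1=2, 1+7=8, 1+11=12
a = 7: 7+7=14, 7+11=18
a = 11: 11+11=22
Distinct sums: {-8, -5, -3, -2, 0, 2, 3, 6, 7, 8, 10, 12, 14, 18, 22}
|A + A| = 15

|A + A| = 15


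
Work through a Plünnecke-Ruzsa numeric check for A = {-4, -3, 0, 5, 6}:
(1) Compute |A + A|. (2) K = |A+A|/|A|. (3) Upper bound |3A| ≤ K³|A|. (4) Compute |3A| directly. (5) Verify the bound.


|A| = 5.
Step 1: Compute A + A by enumerating all 25 pairs.
A + A = {-8, -7, -6, -4, -3, 0, 1, 2, 3, 5, 6, 10, 11, 12}, so |A + A| = 14.
Step 2: Doubling constant K = |A + A|/|A| = 14/5 = 14/5 ≈ 2.8000.
Step 3: Plünnecke-Ruzsa gives |3A| ≤ K³·|A| = (2.8000)³ · 5 ≈ 109.7600.
Step 4: Compute 3A = A + A + A directly by enumerating all triples (a,b,c) ∈ A³; |3A| = 27.
Step 5: Check 27 ≤ 109.7600? Yes ✓.

K = 14/5, Plünnecke-Ruzsa bound K³|A| ≈ 109.7600, |3A| = 27, inequality holds.


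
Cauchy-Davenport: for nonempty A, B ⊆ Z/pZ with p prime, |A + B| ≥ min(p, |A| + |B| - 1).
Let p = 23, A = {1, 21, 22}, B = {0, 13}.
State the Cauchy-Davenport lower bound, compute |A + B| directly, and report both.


Cauchy-Davenport: |A + B| ≥ min(p, |A| + |B| - 1) for A, B nonempty in Z/pZ.
|A| = 3, |B| = 2, p = 23.
CD lower bound = min(23, 3 + 2 - 1) = min(23, 4) = 4.
Compute A + B mod 23 directly:
a = 1: 1+0=1, 1+13=14
a = 21: 21+0=21, 21+13=11
a = 22: 22+0=22, 22+13=12
A + B = {1, 11, 12, 14, 21, 22}, so |A + B| = 6.
Verify: 6 ≥ 4? Yes ✓.

CD lower bound = 4, actual |A + B| = 6.


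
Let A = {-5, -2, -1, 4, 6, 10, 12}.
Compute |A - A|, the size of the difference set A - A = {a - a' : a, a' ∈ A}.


A - A = {a - a' : a, a' ∈ A}; |A| = 7.
Bounds: 2|A|-1 ≤ |A - A| ≤ |A|² - |A| + 1, i.e. 13 ≤ |A - A| ≤ 43.
Note: 0 ∈ A - A always (from a - a). The set is symmetric: if d ∈ A - A then -d ∈ A - A.
Enumerate nonzero differences d = a - a' with a > a' (then include -d):
Positive differences: {1, 2, 3, 4, 5, 6, 7, 8, 9, 11, 12, 13, 14, 15, 17}
Full difference set: {0} ∪ (positive diffs) ∪ (negative diffs).
|A - A| = 1 + 2·15 = 31 (matches direct enumeration: 31).

|A - A| = 31


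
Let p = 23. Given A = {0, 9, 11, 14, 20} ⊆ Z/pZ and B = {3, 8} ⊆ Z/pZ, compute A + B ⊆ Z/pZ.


Work in Z/23Z: reduce every sum a + b modulo 23.
Enumerate all 10 pairs:
a = 0: 0+3=3, 0+8=8
a = 9: 9+3=12, 9+8=17
a = 11: 11+3=14, 11+8=19
a = 14: 14+3=17, 14+8=22
a = 20: 20+3=0, 20+8=5
Distinct residues collected: {0, 3, 5, 8, 12, 14, 17, 19, 22}
|A + B| = 9 (out of 23 total residues).

A + B = {0, 3, 5, 8, 12, 14, 17, 19, 22}


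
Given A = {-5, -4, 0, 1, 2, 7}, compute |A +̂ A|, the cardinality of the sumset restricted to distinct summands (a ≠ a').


Restricted sumset: A +̂ A = {a + a' : a ∈ A, a' ∈ A, a ≠ a'}.
Equivalently, take A + A and drop any sum 2a that is achievable ONLY as a + a for a ∈ A (i.e. sums representable only with equal summands).
Enumerate pairs (a, a') with a < a' (symmetric, so each unordered pair gives one sum; this covers all a ≠ a'):
  -5 + -4 = -9
  -5 + 0 = -5
  -5 + 1 = -4
  -5 + 2 = -3
  -5 + 7 = 2
  -4 + 0 = -4
  -4 + 1 = -3
  -4 + 2 = -2
  -4 + 7 = 3
  0 + 1 = 1
  0 + 2 = 2
  0 + 7 = 7
  1 + 2 = 3
  1 + 7 = 8
  2 + 7 = 9
Collected distinct sums: {-9, -5, -4, -3, -2, 1, 2, 3, 7, 8, 9}
|A +̂ A| = 11
(Reference bound: |A +̂ A| ≥ 2|A| - 3 for |A| ≥ 2, with |A| = 6 giving ≥ 9.)

|A +̂ A| = 11


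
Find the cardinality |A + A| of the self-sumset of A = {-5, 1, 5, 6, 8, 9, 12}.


A + A = {a + a' : a, a' ∈ A}; |A| = 7.
General bounds: 2|A| - 1 ≤ |A + A| ≤ |A|(|A|+1)/2, i.e. 13 ≤ |A + A| ≤ 28.
Lower bound 2|A|-1 is attained iff A is an arithmetic progression.
Enumerate sums a + a' for a ≤ a' (symmetric, so this suffices):
a = -5: -5+-5=-10, -5+1=-4, -5+5=0, -5+6=1, -5+8=3, -5+9=4, -5+12=7
a = 1: 1+1=2, 1+5=6, 1+6=7, 1+8=9, 1+9=10, 1+12=13
a = 5: 5+5=10, 5+6=11, 5+8=13, 5+9=14, 5+12=17
a = 6: 6+6=12, 6+8=14, 6+9=15, 6+12=18
a = 8: 8+8=16, 8+9=17, 8+12=20
a = 9: 9+9=18, 9+12=21
a = 12: 12+12=24
Distinct sums: {-10, -4, 0, 1, 2, 3, 4, 6, 7, 9, 10, 11, 12, 13, 14, 15, 16, 17, 18, 20, 21, 24}
|A + A| = 22

|A + A| = 22


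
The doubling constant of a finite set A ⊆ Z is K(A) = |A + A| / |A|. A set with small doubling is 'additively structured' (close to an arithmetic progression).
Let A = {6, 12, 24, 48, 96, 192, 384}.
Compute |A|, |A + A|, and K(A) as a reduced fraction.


|A| = 7.
Compute A + A by enumerating all 49 pairs.
A + A = {12, 18, 24, 30, 36, 48, 54, 60, 72, 96, 102, 108, 120, 144, 192, 198, 204, 216, 240, 288, 384, 390, 396, 408, 432, 480, 576, 768}, so |A + A| = 28.
K = |A + A| / |A| = 28/7 = 4/1 ≈ 4.0000.
Reference: AP of size 7 gives K = 13/7 ≈ 1.8571; a fully generic set of size 7 gives K ≈ 4.0000.

|A| = 7, |A + A| = 28, K = 28/7 = 4/1.


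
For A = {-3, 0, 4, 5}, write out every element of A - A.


A - A = {a - a' : a, a' ∈ A}.
Compute a - a' for each ordered pair (a, a'):
a = -3: -3--3=0, -3-0=-3, -3-4=-7, -3-5=-8
a = 0: 0--3=3, 0-0=0, 0-4=-4, 0-5=-5
a = 4: 4--3=7, 4-0=4, 4-4=0, 4-5=-1
a = 5: 5--3=8, 5-0=5, 5-4=1, 5-5=0
Collecting distinct values (and noting 0 appears from a-a):
A - A = {-8, -7, -5, -4, -3, -1, 0, 1, 3, 4, 5, 7, 8}
|A - A| = 13

A - A = {-8, -7, -5, -4, -3, -1, 0, 1, 3, 4, 5, 7, 8}


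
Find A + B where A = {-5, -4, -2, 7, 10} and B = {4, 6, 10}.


A + B = {a + b : a ∈ A, b ∈ B}.
Enumerate all |A|·|B| = 5·3 = 15 pairs (a, b) and collect distinct sums.
a = -5: -5+4=-1, -5+6=1, -5+10=5
a = -4: -4+4=0, -4+6=2, -4+10=6
a = -2: -2+4=2, -2+6=4, -2+10=8
a = 7: 7+4=11, 7+6=13, 7+10=17
a = 10: 10+4=14, 10+6=16, 10+10=20
Collecting distinct sums: A + B = {-1, 0, 1, 2, 4, 5, 6, 8, 11, 13, 14, 16, 17, 20}
|A + B| = 14

A + B = {-1, 0, 1, 2, 4, 5, 6, 8, 11, 13, 14, 16, 17, 20}


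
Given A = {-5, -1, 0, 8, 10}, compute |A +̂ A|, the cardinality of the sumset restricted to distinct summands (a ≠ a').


Restricted sumset: A +̂ A = {a + a' : a ∈ A, a' ∈ A, a ≠ a'}.
Equivalently, take A + A and drop any sum 2a that is achievable ONLY as a + a for a ∈ A (i.e. sums representable only with equal summands).
Enumerate pairs (a, a') with a < a' (symmetric, so each unordered pair gives one sum; this covers all a ≠ a'):
  -5 + -1 = -6
  -5 + 0 = -5
  -5 + 8 = 3
  -5 + 10 = 5
  -1 + 0 = -1
  -1 + 8 = 7
  -1 + 10 = 9
  0 + 8 = 8
  0 + 10 = 10
  8 + 10 = 18
Collected distinct sums: {-6, -5, -1, 3, 5, 7, 8, 9, 10, 18}
|A +̂ A| = 10
(Reference bound: |A +̂ A| ≥ 2|A| - 3 for |A| ≥ 2, with |A| = 5 giving ≥ 7.)

|A +̂ A| = 10


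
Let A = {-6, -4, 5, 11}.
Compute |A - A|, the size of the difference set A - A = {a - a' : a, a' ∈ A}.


A - A = {a - a' : a, a' ∈ A}; |A| = 4.
Bounds: 2|A|-1 ≤ |A - A| ≤ |A|² - |A| + 1, i.e. 7 ≤ |A - A| ≤ 13.
Note: 0 ∈ A - A always (from a - a). The set is symmetric: if d ∈ A - A then -d ∈ A - A.
Enumerate nonzero differences d = a - a' with a > a' (then include -d):
Positive differences: {2, 6, 9, 11, 15, 17}
Full difference set: {0} ∪ (positive diffs) ∪ (negative diffs).
|A - A| = 1 + 2·6 = 13 (matches direct enumeration: 13).

|A - A| = 13


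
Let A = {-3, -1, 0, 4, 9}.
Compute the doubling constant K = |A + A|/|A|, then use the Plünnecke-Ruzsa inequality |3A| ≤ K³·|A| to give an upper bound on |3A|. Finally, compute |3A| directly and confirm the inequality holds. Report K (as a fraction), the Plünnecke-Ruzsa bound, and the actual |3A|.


|A| = 5.
Step 1: Compute A + A by enumerating all 25 pairs.
A + A = {-6, -4, -3, -2, -1, 0, 1, 3, 4, 6, 8, 9, 13, 18}, so |A + A| = 14.
Step 2: Doubling constant K = |A + A|/|A| = 14/5 = 14/5 ≈ 2.8000.
Step 3: Plünnecke-Ruzsa gives |3A| ≤ K³·|A| = (2.8000)³ · 5 ≈ 109.7600.
Step 4: Compute 3A = A + A + A directly by enumerating all triples (a,b,c) ∈ A³; |3A| = 26.
Step 5: Check 26 ≤ 109.7600? Yes ✓.

K = 14/5, Plünnecke-Ruzsa bound K³|A| ≈ 109.7600, |3A| = 26, inequality holds.


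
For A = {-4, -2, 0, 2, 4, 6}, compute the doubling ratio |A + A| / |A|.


|A| = 6.
Compute A + A by enumerating all 36 pairs.
A + A = {-8, -6, -4, -2, 0, 2, 4, 6, 8, 10, 12}, so |A + A| = 11.
K = |A + A| / |A| = 11/6 (already in lowest terms) ≈ 1.8333.
Reference: AP of size 6 gives K = 11/6 ≈ 1.8333; a fully generic set of size 6 gives K ≈ 3.5000.

|A| = 6, |A + A| = 11, K = 11/6.


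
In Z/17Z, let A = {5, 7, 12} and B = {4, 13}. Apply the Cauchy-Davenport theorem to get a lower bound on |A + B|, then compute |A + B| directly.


Cauchy-Davenport: |A + B| ≥ min(p, |A| + |B| - 1) for A, B nonempty in Z/pZ.
|A| = 3, |B| = 2, p = 17.
CD lower bound = min(17, 3 + 2 - 1) = min(17, 4) = 4.
Compute A + B mod 17 directly:
a = 5: 5+4=9, 5+13=1
a = 7: 7+4=11, 7+13=3
a = 12: 12+4=16, 12+13=8
A + B = {1, 3, 8, 9, 11, 16}, so |A + B| = 6.
Verify: 6 ≥ 4? Yes ✓.

CD lower bound = 4, actual |A + B| = 6.


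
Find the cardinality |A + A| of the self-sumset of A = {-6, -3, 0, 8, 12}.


A + A = {a + a' : a, a' ∈ A}; |A| = 5.
General bounds: 2|A| - 1 ≤ |A + A| ≤ |A|(|A|+1)/2, i.e. 9 ≤ |A + A| ≤ 15.
Lower bound 2|A|-1 is attained iff A is an arithmetic progression.
Enumerate sums a + a' for a ≤ a' (symmetric, so this suffices):
a = -6: -6+-6=-12, -6+-3=-9, -6+0=-6, -6+8=2, -6+12=6
a = -3: -3+-3=-6, -3+0=-3, -3+8=5, -3+12=9
a = 0: 0+0=0, 0+8=8, 0+12=12
a = 8: 8+8=16, 8+12=20
a = 12: 12+12=24
Distinct sums: {-12, -9, -6, -3, 0, 2, 5, 6, 8, 9, 12, 16, 20, 24}
|A + A| = 14

|A + A| = 14


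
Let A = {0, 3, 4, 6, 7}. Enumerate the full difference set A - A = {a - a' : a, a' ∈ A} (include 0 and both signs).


A - A = {a - a' : a, a' ∈ A}.
Compute a - a' for each ordered pair (a, a'):
a = 0: 0-0=0, 0-3=-3, 0-4=-4, 0-6=-6, 0-7=-7
a = 3: 3-0=3, 3-3=0, 3-4=-1, 3-6=-3, 3-7=-4
a = 4: 4-0=4, 4-3=1, 4-4=0, 4-6=-2, 4-7=-3
a = 6: 6-0=6, 6-3=3, 6-4=2, 6-6=0, 6-7=-1
a = 7: 7-0=7, 7-3=4, 7-4=3, 7-6=1, 7-7=0
Collecting distinct values (and noting 0 appears from a-a):
A - A = {-7, -6, -4, -3, -2, -1, 0, 1, 2, 3, 4, 6, 7}
|A - A| = 13

A - A = {-7, -6, -4, -3, -2, -1, 0, 1, 2, 3, 4, 6, 7}


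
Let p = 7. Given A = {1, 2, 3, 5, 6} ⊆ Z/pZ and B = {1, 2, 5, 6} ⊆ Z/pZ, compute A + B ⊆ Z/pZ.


Work in Z/7Z: reduce every sum a + b modulo 7.
Enumerate all 20 pairs:
a = 1: 1+1=2, 1+2=3, 1+5=6, 1+6=0
a = 2: 2+1=3, 2+2=4, 2+5=0, 2+6=1
a = 3: 3+1=4, 3+2=5, 3+5=1, 3+6=2
a = 5: 5+1=6, 5+2=0, 5+5=3, 5+6=4
a = 6: 6+1=0, 6+2=1, 6+5=4, 6+6=5
Distinct residues collected: {0, 1, 2, 3, 4, 5, 6}
|A + B| = 7 (out of 7 total residues).

A + B = {0, 1, 2, 3, 4, 5, 6}


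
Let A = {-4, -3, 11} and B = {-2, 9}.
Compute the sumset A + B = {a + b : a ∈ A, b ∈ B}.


A + B = {a + b : a ∈ A, b ∈ B}.
Enumerate all |A|·|B| = 3·2 = 6 pairs (a, b) and collect distinct sums.
a = -4: -4+-2=-6, -4+9=5
a = -3: -3+-2=-5, -3+9=6
a = 11: 11+-2=9, 11+9=20
Collecting distinct sums: A + B = {-6, -5, 5, 6, 9, 20}
|A + B| = 6

A + B = {-6, -5, 5, 6, 9, 20}


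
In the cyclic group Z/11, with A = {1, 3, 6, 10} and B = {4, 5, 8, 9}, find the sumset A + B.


Work in Z/11Z: reduce every sum a + b modulo 11.
Enumerate all 16 pairs:
a = 1: 1+4=5, 1+5=6, 1+8=9, 1+9=10
a = 3: 3+4=7, 3+5=8, 3+8=0, 3+9=1
a = 6: 6+4=10, 6+5=0, 6+8=3, 6+9=4
a = 10: 10+4=3, 10+5=4, 10+8=7, 10+9=8
Distinct residues collected: {0, 1, 3, 4, 5, 6, 7, 8, 9, 10}
|A + B| = 10 (out of 11 total residues).

A + B = {0, 1, 3, 4, 5, 6, 7, 8, 9, 10}


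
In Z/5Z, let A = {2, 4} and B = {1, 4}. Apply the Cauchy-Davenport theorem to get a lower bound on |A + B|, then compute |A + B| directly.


Cauchy-Davenport: |A + B| ≥ min(p, |A| + |B| - 1) for A, B nonempty in Z/pZ.
|A| = 2, |B| = 2, p = 5.
CD lower bound = min(5, 2 + 2 - 1) = min(5, 3) = 3.
Compute A + B mod 5 directly:
a = 2: 2+1=3, 2+4=1
a = 4: 4+1=0, 4+4=3
A + B = {0, 1, 3}, so |A + B| = 3.
Verify: 3 ≥ 3? Yes ✓.

CD lower bound = 3, actual |A + B| = 3.


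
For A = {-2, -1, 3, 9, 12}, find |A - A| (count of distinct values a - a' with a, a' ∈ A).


A - A = {a - a' : a, a' ∈ A}; |A| = 5.
Bounds: 2|A|-1 ≤ |A - A| ≤ |A|² - |A| + 1, i.e. 9 ≤ |A - A| ≤ 21.
Note: 0 ∈ A - A always (from a - a). The set is symmetric: if d ∈ A - A then -d ∈ A - A.
Enumerate nonzero differences d = a - a' with a > a' (then include -d):
Positive differences: {1, 3, 4, 5, 6, 9, 10, 11, 13, 14}
Full difference set: {0} ∪ (positive diffs) ∪ (negative diffs).
|A - A| = 1 + 2·10 = 21 (matches direct enumeration: 21).

|A - A| = 21


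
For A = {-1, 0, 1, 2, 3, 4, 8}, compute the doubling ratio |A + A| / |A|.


|A| = 7.
Compute A + A by enumerating all 49 pairs.
A + A = {-2, -1, 0, 1, 2, 3, 4, 5, 6, 7, 8, 9, 10, 11, 12, 16}, so |A + A| = 16.
K = |A + A| / |A| = 16/7 (already in lowest terms) ≈ 2.2857.
Reference: AP of size 7 gives K = 13/7 ≈ 1.8571; a fully generic set of size 7 gives K ≈ 4.0000.

|A| = 7, |A + A| = 16, K = 16/7.


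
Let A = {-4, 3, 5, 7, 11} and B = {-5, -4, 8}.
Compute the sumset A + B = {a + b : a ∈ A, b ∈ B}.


A + B = {a + b : a ∈ A, b ∈ B}.
Enumerate all |A|·|B| = 5·3 = 15 pairs (a, b) and collect distinct sums.
a = -4: -4+-5=-9, -4+-4=-8, -4+8=4
a = 3: 3+-5=-2, 3+-4=-1, 3+8=11
a = 5: 5+-5=0, 5+-4=1, 5+8=13
a = 7: 7+-5=2, 7+-4=3, 7+8=15
a = 11: 11+-5=6, 11+-4=7, 11+8=19
Collecting distinct sums: A + B = {-9, -8, -2, -1, 0, 1, 2, 3, 4, 6, 7, 11, 13, 15, 19}
|A + B| = 15

A + B = {-9, -8, -2, -1, 0, 1, 2, 3, 4, 6, 7, 11, 13, 15, 19}


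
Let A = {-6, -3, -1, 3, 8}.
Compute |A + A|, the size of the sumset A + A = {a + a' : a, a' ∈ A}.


A + A = {a + a' : a, a' ∈ A}; |A| = 5.
General bounds: 2|A| - 1 ≤ |A + A| ≤ |A|(|A|+1)/2, i.e. 9 ≤ |A + A| ≤ 15.
Lower bound 2|A|-1 is attained iff A is an arithmetic progression.
Enumerate sums a + a' for a ≤ a' (symmetric, so this suffices):
a = -6: -6+-6=-12, -6+-3=-9, -6+-1=-7, -6+3=-3, -6+8=2
a = -3: -3+-3=-6, -3+-1=-4, -3+3=0, -3+8=5
a = -1: -1+-1=-2, -1+3=2, -1+8=7
a = 3: 3+3=6, 3+8=11
a = 8: 8+8=16
Distinct sums: {-12, -9, -7, -6, -4, -3, -2, 0, 2, 5, 6, 7, 11, 16}
|A + A| = 14

|A + A| = 14


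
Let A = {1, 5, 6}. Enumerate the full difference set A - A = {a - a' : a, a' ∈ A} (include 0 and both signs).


A - A = {a - a' : a, a' ∈ A}.
Compute a - a' for each ordered pair (a, a'):
a = 1: 1-1=0, 1-5=-4, 1-6=-5
a = 5: 5-1=4, 5-5=0, 5-6=-1
a = 6: 6-1=5, 6-5=1, 6-6=0
Collecting distinct values (and noting 0 appears from a-a):
A - A = {-5, -4, -1, 0, 1, 4, 5}
|A - A| = 7

A - A = {-5, -4, -1, 0, 1, 4, 5}


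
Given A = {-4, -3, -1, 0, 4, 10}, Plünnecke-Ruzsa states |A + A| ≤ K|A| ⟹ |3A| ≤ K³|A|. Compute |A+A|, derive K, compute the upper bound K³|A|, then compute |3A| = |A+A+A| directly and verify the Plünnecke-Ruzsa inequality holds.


|A| = 6.
Step 1: Compute A + A by enumerating all 36 pairs.
A + A = {-8, -7, -6, -5, -4, -3, -2, -1, 0, 1, 3, 4, 6, 7, 8, 9, 10, 14, 20}, so |A + A| = 19.
Step 2: Doubling constant K = |A + A|/|A| = 19/6 = 19/6 ≈ 3.1667.
Step 3: Plünnecke-Ruzsa gives |3A| ≤ K³·|A| = (3.1667)³ · 6 ≈ 190.5278.
Step 4: Compute 3A = A + A + A directly by enumerating all triples (a,b,c) ∈ A³; |3A| = 34.
Step 5: Check 34 ≤ 190.5278? Yes ✓.

K = 19/6, Plünnecke-Ruzsa bound K³|A| ≈ 190.5278, |3A| = 34, inequality holds.


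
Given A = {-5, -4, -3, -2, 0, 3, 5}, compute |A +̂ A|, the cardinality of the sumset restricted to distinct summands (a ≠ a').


Restricted sumset: A +̂ A = {a + a' : a ∈ A, a' ∈ A, a ≠ a'}.
Equivalently, take A + A and drop any sum 2a that is achievable ONLY as a + a for a ∈ A (i.e. sums representable only with equal summands).
Enumerate pairs (a, a') with a < a' (symmetric, so each unordered pair gives one sum; this covers all a ≠ a'):
  -5 + -4 = -9
  -5 + -3 = -8
  -5 + -2 = -7
  -5 + 0 = -5
  -5 + 3 = -2
  -5 + 5 = 0
  -4 + -3 = -7
  -4 + -2 = -6
  -4 + 0 = -4
  -4 + 3 = -1
  -4 + 5 = 1
  -3 + -2 = -5
  -3 + 0 = -3
  -3 + 3 = 0
  -3 + 5 = 2
  -2 + 0 = -2
  -2 + 3 = 1
  -2 + 5 = 3
  0 + 3 = 3
  0 + 5 = 5
  3 + 5 = 8
Collected distinct sums: {-9, -8, -7, -6, -5, -4, -3, -2, -1, 0, 1, 2, 3, 5, 8}
|A +̂ A| = 15
(Reference bound: |A +̂ A| ≥ 2|A| - 3 for |A| ≥ 2, with |A| = 7 giving ≥ 11.)

|A +̂ A| = 15


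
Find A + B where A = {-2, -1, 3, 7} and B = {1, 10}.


A + B = {a + b : a ∈ A, b ∈ B}.
Enumerate all |A|·|B| = 4·2 = 8 pairs (a, b) and collect distinct sums.
a = -2: -2+1=-1, -2+10=8
a = -1: -1+1=0, -1+10=9
a = 3: 3+1=4, 3+10=13
a = 7: 7+1=8, 7+10=17
Collecting distinct sums: A + B = {-1, 0, 4, 8, 9, 13, 17}
|A + B| = 7

A + B = {-1, 0, 4, 8, 9, 13, 17}


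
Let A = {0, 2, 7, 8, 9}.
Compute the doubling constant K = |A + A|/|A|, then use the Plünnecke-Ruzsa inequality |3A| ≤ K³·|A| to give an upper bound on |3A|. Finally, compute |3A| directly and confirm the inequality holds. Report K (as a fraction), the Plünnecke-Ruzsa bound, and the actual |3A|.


|A| = 5.
Step 1: Compute A + A by enumerating all 25 pairs.
A + A = {0, 2, 4, 7, 8, 9, 10, 11, 14, 15, 16, 17, 18}, so |A + A| = 13.
Step 2: Doubling constant K = |A + A|/|A| = 13/5 = 13/5 ≈ 2.6000.
Step 3: Plünnecke-Ruzsa gives |3A| ≤ K³·|A| = (2.6000)³ · 5 ≈ 87.8800.
Step 4: Compute 3A = A + A + A directly by enumerating all triples (a,b,c) ∈ A³; |3A| = 25.
Step 5: Check 25 ≤ 87.8800? Yes ✓.

K = 13/5, Plünnecke-Ruzsa bound K³|A| ≈ 87.8800, |3A| = 25, inequality holds.


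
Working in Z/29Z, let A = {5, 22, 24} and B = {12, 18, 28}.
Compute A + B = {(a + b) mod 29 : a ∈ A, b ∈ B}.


Work in Z/29Z: reduce every sum a + b modulo 29.
Enumerate all 9 pairs:
a = 5: 5+12=17, 5+18=23, 5+28=4
a = 22: 22+12=5, 22+18=11, 22+28=21
a = 24: 24+12=7, 24+18=13, 24+28=23
Distinct residues collected: {4, 5, 7, 11, 13, 17, 21, 23}
|A + B| = 8 (out of 29 total residues).

A + B = {4, 5, 7, 11, 13, 17, 21, 23}


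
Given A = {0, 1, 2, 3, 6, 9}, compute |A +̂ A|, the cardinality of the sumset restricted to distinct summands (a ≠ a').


Restricted sumset: A +̂ A = {a + a' : a ∈ A, a' ∈ A, a ≠ a'}.
Equivalently, take A + A and drop any sum 2a that is achievable ONLY as a + a for a ∈ A (i.e. sums representable only with equal summands).
Enumerate pairs (a, a') with a < a' (symmetric, so each unordered pair gives one sum; this covers all a ≠ a'):
  0 + 1 = 1
  0 + 2 = 2
  0 + 3 = 3
  0 + 6 = 6
  0 + 9 = 9
  1 + 2 = 3
  1 + 3 = 4
  1 + 6 = 7
  1 + 9 = 10
  2 + 3 = 5
  2 + 6 = 8
  2 + 9 = 11
  3 + 6 = 9
  3 + 9 = 12
  6 + 9 = 15
Collected distinct sums: {1, 2, 3, 4, 5, 6, 7, 8, 9, 10, 11, 12, 15}
|A +̂ A| = 13
(Reference bound: |A +̂ A| ≥ 2|A| - 3 for |A| ≥ 2, with |A| = 6 giving ≥ 9.)

|A +̂ A| = 13


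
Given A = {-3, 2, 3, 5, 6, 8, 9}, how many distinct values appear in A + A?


A + A = {a + a' : a, a' ∈ A}; |A| = 7.
General bounds: 2|A| - 1 ≤ |A + A| ≤ |A|(|A|+1)/2, i.e. 13 ≤ |A + A| ≤ 28.
Lower bound 2|A|-1 is attained iff A is an arithmetic progression.
Enumerate sums a + a' for a ≤ a' (symmetric, so this suffices):
a = -3: -3+-3=-6, -3+2=-1, -3+3=0, -3+5=2, -3+6=3, -3+8=5, -3+9=6
a = 2: 2+2=4, 2+3=5, 2+5=7, 2+6=8, 2+8=10, 2+9=11
a = 3: 3+3=6, 3+5=8, 3+6=9, 3+8=11, 3+9=12
a = 5: 5+5=10, 5+6=11, 5+8=13, 5+9=14
a = 6: 6+6=12, 6+8=14, 6+9=15
a = 8: 8+8=16, 8+9=17
a = 9: 9+9=18
Distinct sums: {-6, -1, 0, 2, 3, 4, 5, 6, 7, 8, 9, 10, 11, 12, 13, 14, 15, 16, 17, 18}
|A + A| = 20

|A + A| = 20


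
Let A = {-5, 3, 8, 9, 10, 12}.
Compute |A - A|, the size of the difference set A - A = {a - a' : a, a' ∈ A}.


A - A = {a - a' : a, a' ∈ A}; |A| = 6.
Bounds: 2|A|-1 ≤ |A - A| ≤ |A|² - |A| + 1, i.e. 11 ≤ |A - A| ≤ 31.
Note: 0 ∈ A - A always (from a - a). The set is symmetric: if d ∈ A - A then -d ∈ A - A.
Enumerate nonzero differences d = a - a' with a > a' (then include -d):
Positive differences: {1, 2, 3, 4, 5, 6, 7, 8, 9, 13, 14, 15, 17}
Full difference set: {0} ∪ (positive diffs) ∪ (negative diffs).
|A - A| = 1 + 2·13 = 27 (matches direct enumeration: 27).

|A - A| = 27
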